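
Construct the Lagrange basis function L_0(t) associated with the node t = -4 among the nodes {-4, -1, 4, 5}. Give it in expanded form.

L_0(t) = -(1/216)t^3 + (1/27)t^2 - (11/216)t - 5/54

L_0(t) = (t + 1)(t - 4)(t - 5) / [(-3)·(-8)·(-9)]
       = (t^3 - 8t^2 + 11t + 20) / (-216)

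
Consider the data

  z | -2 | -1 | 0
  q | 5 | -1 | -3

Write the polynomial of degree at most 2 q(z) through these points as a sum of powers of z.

Build the Lagrange basis polynomials:
L_0(z) = (z + 1)z / [2] = (1/2)z^2 + (1/2)z
L_1(z) = (z + 2)z / [-1] = -z^2 - 2z
L_2(z) = (z + 2)(z + 1) / [2] = (1/2)z^2 + (3/2)z + 1
q(z) = 5·L_0 + (-1)·L_1 + (-3)·L_2
  5·L_0(z) = (5/2)z^2 + (5/2)z
  (-1)·L_1(z) = z^2 + 2z
  (-3)·L_2(z) = -(3/2)z^2 - (9/2)z - 3
Adding term by term: 2z^2 - 3

q(z) = 2z^2 - 3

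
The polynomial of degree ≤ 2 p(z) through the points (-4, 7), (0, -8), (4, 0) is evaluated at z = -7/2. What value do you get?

495/128

Evaluate each Lagrange basis at z = -7/2:
L_0(-7/2) = (-7/2)·(-15/2)/[(-4)·(-8)] = 105/128
L_1(-7/2) = (1/2)·(-15/2)/[(4)·(-4)] = 15/64
L_2(-7/2) = (1/2)·(-7/2)/[(8)·(4)] = -7/128
Sum: 7·(105/128) + (-8)·(15/64) + 0 = 495/128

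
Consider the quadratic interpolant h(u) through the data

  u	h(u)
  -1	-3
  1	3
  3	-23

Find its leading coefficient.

-4

Build the Lagrange basis polynomials:
L_0(u) = (u - 1)(u - 3) / [8] = (1/8)u^2 - (1/2)u + 3/8
L_1(u) = (u + 1)(u - 3) / [-4] = -(1/4)u^2 + (1/2)u + 3/4
L_2(u) = (u + 1)(u - 1) / [8] = (1/8)u^2 - 1/8
h(u) = (-3)·L_0 + 3·L_1 + (-23)·L_2
Only the coefficient of u^2 is needed; take it from each L_i and combine:
(-3)·(1/8) + 3·(-1/4) + (-23)·(1/8) = -4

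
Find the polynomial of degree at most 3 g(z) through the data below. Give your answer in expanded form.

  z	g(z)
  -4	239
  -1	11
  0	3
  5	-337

L_0(z) = (z + 1)z(z - 5) / [-108] = -(1/108)z^3 + (1/27)z^2 + (5/108)z
L_1(z) = (z + 4)z(z - 5) / [18] = (1/18)z^3 - (1/18)z^2 - (10/9)z
L_2(z) = (z + 4)(z + 1)(z - 5) / [-20] = -(1/20)z^3 + (21/20)z + 1
L_3(z) = (z + 4)(z + 1)z / [270] = (1/270)z^3 + (1/54)z^2 + (2/135)z
g(z) = 239·L_0 + 11·L_1 + 3·L_2 + (-337)·L_3
  239·L_0(z) = -(239/108)z^3 + (239/27)z^2 + (1195/108)z
  11·L_1(z) = (11/18)z^3 - (11/18)z^2 - (110/9)z
  3·L_2(z) = -(3/20)z^3 + (63/20)z + 3
  (-337)·L_3(z) = -(337/270)z^3 - (337/54)z^2 - (674/135)z
Adding term by term: -3z^3 + 2z^2 - 3z + 3

g(z) = -3z^3 + 2z^2 - 3z + 3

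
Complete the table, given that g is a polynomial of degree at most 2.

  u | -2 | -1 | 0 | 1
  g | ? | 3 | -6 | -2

The 3 known values determine g uniquely (degree ≤ 2).
Evaluate each Lagrange basis at u = -2:
L_0(-2) = (-2)·(-3)/[(-1)·(-2)] = 3
L_1(-2) = (-1)·(-3)/[(1)·(-1)] = -3
L_2(-2) = (-1)·(-2)/[(2)·(1)] = 1
Sum: 3·(3) + (-6)·(-3) + (-2)·(1) = 25

25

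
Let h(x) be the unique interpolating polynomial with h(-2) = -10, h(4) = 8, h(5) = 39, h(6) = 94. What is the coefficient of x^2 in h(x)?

-3

L_0(x) = (x - 4)(x - 5)(x - 6) / [-336] = -(1/336)x^3 + (5/112)x^2 - (37/168)x + 5/14
L_1(x) = (x + 2)(x - 5)(x - 6) / [12] = (1/12)x^3 - (3/4)x^2 + (2/3)x + 5
L_2(x) = (x + 2)(x - 4)(x - 6) / [-7] = -(1/7)x^3 + (8/7)x^2 - (4/7)x - 48/7
L_3(x) = (x + 2)(x - 4)(x - 5) / [16] = (1/16)x^3 - (7/16)x^2 + (1/8)x + 5/2
h(x) = (-10)·L_0 + 8·L_1 + 39·L_2 + 94·L_3
Only the coefficient of x^2 is needed; take it from each L_i and combine:
(-10)·(5/112) + 8·(-3/4) + 39·(8/7) + 94·(-7/16) = -3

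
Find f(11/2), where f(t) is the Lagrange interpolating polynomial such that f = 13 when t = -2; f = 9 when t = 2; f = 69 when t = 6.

Evaluate each Lagrange basis at t = 11/2:
L_0(11/2) = (7/2)·(-1/2)/[(-4)·(-8)] = -7/128
L_1(11/2) = (15/2)·(-1/2)/[(4)·(-4)] = 15/64
L_2(11/2) = (15/2)·(7/2)/[(8)·(4)] = 105/128
Sum: 13·(-7/128) + 9·(15/64) + 69·(105/128) = 58

58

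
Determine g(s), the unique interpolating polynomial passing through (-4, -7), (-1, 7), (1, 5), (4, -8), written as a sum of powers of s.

g(s) = (7/120)s^3 - (9/10)s^2 - (127/120)s + 69/10

L_0(s) = (s + 1)(s - 1)(s - 4) / [-120] = -(1/120)s^3 + (1/30)s^2 + (1/120)s - 1/30
L_1(s) = (s + 4)(s - 1)(s - 4) / [30] = (1/30)s^3 - (1/30)s^2 - (8/15)s + 8/15
L_2(s) = (s + 4)(s + 1)(s - 4) / [-30] = -(1/30)s^3 - (1/30)s^2 + (8/15)s + 8/15
L_3(s) = (s + 4)(s + 1)(s - 1) / [120] = (1/120)s^3 + (1/30)s^2 - (1/120)s - 1/30
g(s) = (-7)·L_0 + 7·L_1 + 5·L_2 + (-8)·L_3
  (-7)·L_0(s) = (7/120)s^3 - (7/30)s^2 - (7/120)s + 7/30
  7·L_1(s) = (7/30)s^3 - (7/30)s^2 - (56/15)s + 56/15
  5·L_2(s) = -(1/6)s^3 - (1/6)s^2 + (8/3)s + 8/3
  (-8)·L_3(s) = -(1/15)s^3 - (4/15)s^2 + (1/15)s + 4/15
Adding term by term: (7/120)s^3 - (9/10)s^2 - (127/120)s + 69/10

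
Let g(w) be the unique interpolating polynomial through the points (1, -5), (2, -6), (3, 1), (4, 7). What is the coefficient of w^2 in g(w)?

13

L_0(w) = (w - 2)(w - 3)(w - 4) / [-6] = -(1/6)w^3 + (3/2)w^2 - (13/3)w + 4
L_1(w) = (w - 1)(w - 3)(w - 4) / [2] = (1/2)w^3 - 4w^2 + (19/2)w - 6
L_2(w) = (w - 1)(w - 2)(w - 4) / [-2] = -(1/2)w^3 + (7/2)w^2 - 7w + 4
L_3(w) = (w - 1)(w - 2)(w - 3) / [6] = (1/6)w^3 - w^2 + (11/6)w - 1
g(w) = (-5)·L_0 + (-6)·L_1 + 1·L_2 + 7·L_3
Only the coefficient of w^2 is needed; take it from each L_i and combine:
(-5)·(3/2) + (-6)·(-4) + 1·(7/2) + 7·(-1) = 13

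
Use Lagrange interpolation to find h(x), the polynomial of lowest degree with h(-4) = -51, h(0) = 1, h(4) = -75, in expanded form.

Build the Lagrange basis polynomials:
L_0(x) = x(x - 4) / [32] = (1/32)x^2 - (1/8)x
L_1(x) = (x + 4)(x - 4) / [-16] = -(1/16)x^2 + 1
L_2(x) = (x + 4)x / [32] = (1/32)x^2 + (1/8)x
h(x) = (-51)·L_0 + 1·L_1 + (-75)·L_2
  (-51)·L_0(x) = -(51/32)x^2 + (51/8)x
  1·L_1(x) = -(1/16)x^2 + 1
  (-75)·L_2(x) = -(75/32)x^2 - (75/8)x
Adding term by term: -4x^2 - 3x + 1

h(x) = -4x^2 - 3x + 1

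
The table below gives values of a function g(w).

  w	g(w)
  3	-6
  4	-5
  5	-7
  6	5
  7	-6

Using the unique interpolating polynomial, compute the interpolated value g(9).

-515

L_0(9) = (5)·(4)·(3)·(2)/[(-1)·(-2)·(-3)·(-4)] = 5
L_1(9) = (6)·(4)·(3)·(2)/[(1)·(-1)·(-2)·(-3)] = -24
L_2(9) = (6)·(5)·(3)·(2)/[(2)·(1)·(-1)·(-2)] = 45
L_3(9) = (6)·(5)·(4)·(2)/[(3)·(2)·(1)·(-1)] = -40
L_4(9) = (6)·(5)·(4)·(3)/[(4)·(3)·(2)·(1)] = 15
Sum: (-6)·(5) + (-5)·(-24) + (-7)·(45) + 5·(-40) + (-6)·(15) = -515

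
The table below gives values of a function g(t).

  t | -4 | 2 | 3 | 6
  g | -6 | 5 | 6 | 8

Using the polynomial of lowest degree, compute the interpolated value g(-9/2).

L_0(-9/2) = (-13/2)·(-15/2)·(-21/2)/[(-6)·(-7)·(-10)] = 39/32
L_1(-9/2) = (-1/2)·(-15/2)·(-21/2)/[(6)·(-1)·(-4)] = -105/64
L_2(-9/2) = (-1/2)·(-13/2)·(-21/2)/[(7)·(1)·(-3)] = 13/8
L_3(-9/2) = (-1/2)·(-13/2)·(-15/2)/[(10)·(4)·(3)] = -13/64
Sum: (-6)·(39/32) + 5·(-105/64) + 6·(13/8) + 8·(-13/64) = -473/64

-473/64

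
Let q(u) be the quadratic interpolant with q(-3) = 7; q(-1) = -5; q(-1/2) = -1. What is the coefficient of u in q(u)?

82/5

Build the Lagrange basis polynomials:
L_0(u) = (u + 1)(u + 1/2) / [5] = (1/5)u^2 + (3/10)u + 1/10
L_1(u) = (u + 3)(u + 1/2) / [-1] = -u^2 - (7/2)u - 3/2
L_2(u) = (u + 3)(u + 1) / [5/4] = (4/5)u^2 + (16/5)u + 12/5
q(u) = 7·L_0 + (-5)·L_1 + (-1)·L_2
Only the coefficient of u is needed; take it from each L_i and combine:
7·(3/10) + (-5)·(-7/2) + (-1)·(16/5) = 82/5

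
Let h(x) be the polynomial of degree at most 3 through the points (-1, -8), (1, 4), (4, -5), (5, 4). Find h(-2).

-169/5

L_0(-2) = (-3)·(-6)·(-7)/[(-2)·(-5)·(-6)] = 21/10
L_1(-2) = (-1)·(-6)·(-7)/[(2)·(-3)·(-4)] = -7/4
L_2(-2) = (-1)·(-3)·(-7)/[(5)·(3)·(-1)] = 7/5
L_3(-2) = (-1)·(-3)·(-6)/[(6)·(4)·(1)] = -3/4
Sum: (-8)·(21/10) + 4·(-7/4) + (-5)·(7/5) + 4·(-3/4) = -169/5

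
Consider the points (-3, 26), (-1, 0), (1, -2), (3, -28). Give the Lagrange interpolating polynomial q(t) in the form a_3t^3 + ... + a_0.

q(t) = -t^3 - 1

Build the Lagrange basis polynomials:
L_0(t) = (t + 1)(t - 1)(t - 3) / [-48] = -(1/48)t^3 + (1/16)t^2 + (1/48)t - 1/16
L_1(t) = (t + 3)(t - 1)(t - 3) / [16] = (1/16)t^3 - (1/16)t^2 - (9/16)t + 9/16
L_2(t) = (t + 3)(t + 1)(t - 3) / [-16] = -(1/16)t^3 - (1/16)t^2 + (9/16)t + 9/16
L_3(t) = (t + 3)(t + 1)(t - 1) / [48] = (1/48)t^3 + (1/16)t^2 - (1/48)t - 1/16
q(t) = 26·L_0 + 0·L_1 + (-2)·L_2 + (-28)·L_3
  26·L_0(t) = -(13/24)t^3 + (13/8)t^2 + (13/24)t - 13/8
  0·L_1(t) = 0
  (-2)·L_2(t) = (1/8)t^3 + (1/8)t^2 - (9/8)t - 9/8
  (-28)·L_3(t) = -(7/12)t^3 - (7/4)t^2 + (7/12)t + 7/4
Adding term by term: -t^3 - 1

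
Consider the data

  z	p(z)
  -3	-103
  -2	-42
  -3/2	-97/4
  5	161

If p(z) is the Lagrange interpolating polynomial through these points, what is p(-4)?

-208

L_0(-4) = (-2)·(-5/2)·(-9)/[(-1)·(-3/2)·(-8)] = 15/4
L_1(-4) = (-1)·(-5/2)·(-9)/[(1)·(-1/2)·(-7)] = -45/7
L_2(-4) = (-1)·(-2)·(-9)/[(3/2)·(1/2)·(-13/2)] = 48/13
L_3(-4) = (-1)·(-2)·(-5/2)/[(8)·(7)·(13/2)] = -5/364
Sum: (-103)·(15/4) + (-42)·(-45/7) + (-97/4)·(48/13) + 161·(-5/364) = -208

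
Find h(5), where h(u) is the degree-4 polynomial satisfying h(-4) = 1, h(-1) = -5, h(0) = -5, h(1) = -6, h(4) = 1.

L_0(5) = (6)·(5)·(4)·(1)/[(-3)·(-4)·(-5)·(-8)] = 1/4
L_1(5) = (9)·(5)·(4)·(1)/[(3)·(-1)·(-2)·(-5)] = -6
L_2(5) = (9)·(6)·(4)·(1)/[(4)·(1)·(-1)·(-4)] = 27/2
L_3(5) = (9)·(6)·(5)·(1)/[(5)·(2)·(1)·(-3)] = -9
L_4(5) = (9)·(6)·(5)·(4)/[(8)·(5)·(4)·(3)] = 9/4
Sum: 1·(1/4) + (-5)·(-6) + (-5)·(27/2) + (-6)·(-9) + 1·(9/4) = 19

19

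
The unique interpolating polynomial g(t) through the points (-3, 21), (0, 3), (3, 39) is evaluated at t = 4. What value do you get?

63

Using Newton's divided-difference form:
g[-3,0] = (3 - 21) / (0 - (-3)) = -6
g[0,3] = (39 - 3) / (3 - 0) = 12
g[-3,0,3] = (12 - (-6)) / (3 - (-3)) = 3
g(4) = 21 + (-6)·(7) + 3·(7)·(4) = 63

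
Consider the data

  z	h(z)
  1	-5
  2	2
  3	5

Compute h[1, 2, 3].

h[1,2] = (2 - (-5)) / (2 - 1) = 7
h[2,3] = (5 - 2) / (3 - 2) = 3
h[1,2,3] = (3 - 7) / (3 - 1) = -2

-2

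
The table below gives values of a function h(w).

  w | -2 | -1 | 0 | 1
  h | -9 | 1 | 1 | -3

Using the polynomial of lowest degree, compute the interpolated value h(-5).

Using Newton's divided-difference form:
h[-2,-1] = (1 - (-9)) / (-1 - (-2)) = 10
h[-1,0] = (1 - 1) / (0 - (-1)) = 0
h[0,1] = (-3 - 1) / (1 - 0) = -4
h[-2,-1,0] = (0 - 10) / (0 - (-2)) = -5
h[-1,0,1] = (-4 - 0) / (1 - (-1)) = -2
h[-2,-1,0,1] = (-2 - (-5)) / (1 - (-2)) = 1
h(-5) = -9 + 10·(-3) + (-5)·(-3)·(-4) + 1·(-3)·(-4)·(-5) = -159

-159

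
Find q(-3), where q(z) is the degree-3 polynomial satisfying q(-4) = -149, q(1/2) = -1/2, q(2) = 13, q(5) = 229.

Evaluate each Lagrange basis at z = -3:
L_0(-3) = (-7/2)·(-5)·(-8)/[(-9/2)·(-6)·(-9)] = 140/243
L_1(-3) = (1)·(-5)·(-8)/[(9/2)·(-3/2)·(-9/2)] = 320/243
L_2(-3) = (1)·(-7/2)·(-8)/[(6)·(3/2)·(-3)] = -28/27
L_3(-3) = (1)·(-7/2)·(-5)/[(9)·(9/2)·(3)] = 35/243
Sum: (-149)·(140/243) + (-1/2)·(320/243) + 13·(-28/27) + 229·(35/243) = -67

-67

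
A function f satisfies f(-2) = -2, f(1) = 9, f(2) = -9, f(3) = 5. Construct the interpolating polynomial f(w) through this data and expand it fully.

f(w) = (257/60)w^3 - (97/10)w^2 - (1133/60)w + 333/10

Build the Lagrange basis polynomials:
L_0(w) = (w - 1)(w - 2)(w - 3) / [-60] = -(1/60)w^3 + (1/10)w^2 - (11/60)w + 1/10
L_1(w) = (w + 2)(w - 2)(w - 3) / [6] = (1/6)w^3 - (1/2)w^2 - (2/3)w + 2
L_2(w) = (w + 2)(w - 1)(w - 3) / [-4] = -(1/4)w^3 + (1/2)w^2 + (5/4)w - 3/2
L_3(w) = (w + 2)(w - 1)(w - 2) / [10] = (1/10)w^3 - (1/10)w^2 - (2/5)w + 2/5
f(w) = (-2)·L_0 + 9·L_1 + (-9)·L_2 + 5·L_3
  (-2)·L_0(w) = (1/30)w^3 - (1/5)w^2 + (11/30)w - 1/5
  9·L_1(w) = (3/2)w^3 - (9/2)w^2 - 6w + 18
  (-9)·L_2(w) = (9/4)w^3 - (9/2)w^2 - (45/4)w + 27/2
  5·L_3(w) = (1/2)w^3 - (1/2)w^2 - 2w + 2
Adding term by term: (257/60)w^3 - (97/10)w^2 - (1133/60)w + 333/10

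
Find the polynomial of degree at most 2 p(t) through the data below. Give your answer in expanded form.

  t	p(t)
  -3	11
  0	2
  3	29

p(t) = 2t^2 + 3t + 2

Newton's divided differences:
p[-3,0] = (2 - 11) / (0 - (-3)) = -3
p[0,3] = (29 - 2) / (3 - 0) = 9
p[-3,0,3] = (9 - (-3)) / (3 - (-3)) = 2
p(t) = 11 + (-3)·(t + 3) + 2·(t + 3)t
Expanding: p(t) = 2t^2 + 3t + 2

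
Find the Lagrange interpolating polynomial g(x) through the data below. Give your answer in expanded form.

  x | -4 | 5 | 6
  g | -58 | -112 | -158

g(x) = -4x^2 - 2x - 2

Build the Lagrange basis polynomials:
L_0(x) = (x - 5)(x - 6) / [90] = (1/90)x^2 - (11/90)x + 1/3
L_1(x) = (x + 4)(x - 6) / [-9] = -(1/9)x^2 + (2/9)x + 8/3
L_2(x) = (x + 4)(x - 5) / [10] = (1/10)x^2 - (1/10)x - 2
g(x) = (-58)·L_0 + (-112)·L_1 + (-158)·L_2
  (-58)·L_0(x) = -(29/45)x^2 + (319/45)x - 58/3
  (-112)·L_1(x) = (112/9)x^2 - (224/9)x - 896/3
  (-158)·L_2(x) = -(79/5)x^2 + (79/5)x + 316
Adding term by term: -4x^2 - 2x - 2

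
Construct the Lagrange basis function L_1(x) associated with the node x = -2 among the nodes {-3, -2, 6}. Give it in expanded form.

L_1(x) = -(1/8)x^2 + (3/8)x + 9/4

L_1(x) = (x + 3)(x - 6) / [(1)·(-8)]
       = (x^2 - 3x - 18) / (-8)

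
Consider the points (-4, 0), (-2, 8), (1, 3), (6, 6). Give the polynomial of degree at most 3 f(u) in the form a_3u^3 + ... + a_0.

L_0(u) = (u + 2)(u - 1)(u - 6) / [-100] = -(1/100)u^3 + (1/20)u^2 + (2/25)u - 3/25
L_1(u) = (u + 4)(u - 1)(u - 6) / [48] = (1/48)u^3 - (1/16)u^2 - (11/24)u + 1/2
L_2(u) = (u + 4)(u + 2)(u - 6) / [-75] = -(1/75)u^3 + (28/75)u + 16/25
L_3(u) = (u + 4)(u + 2)(u - 1) / [400] = (1/400)u^3 + (1/80)u^2 + (1/200)u - 1/50
f(u) = 0·L_0 + 8·L_1 + 3·L_2 + 6·L_3
  0·L_0(u) = 0
  8·L_1(u) = (1/6)u^3 - (1/2)u^2 - (11/3)u + 4
  3·L_2(u) = -(1/25)u^3 + (28/25)u + 48/25
  6·L_3(u) = (3/200)u^3 + (3/40)u^2 + (3/100)u - 3/25
Adding term by term: (17/120)u^3 - (17/40)u^2 - (151/60)u + 29/5

f(u) = (17/120)u^3 - (17/40)u^2 - (151/60)u + 29/5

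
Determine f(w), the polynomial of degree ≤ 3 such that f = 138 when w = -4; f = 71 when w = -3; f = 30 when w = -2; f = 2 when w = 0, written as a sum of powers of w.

f(w) = -w^3 + 4w^2 - 2w + 2

L_0(w) = (w + 3)(w + 2)w / [-8] = -(1/8)w^3 - (5/8)w^2 - (3/4)w
L_1(w) = (w + 4)(w + 2)w / [3] = (1/3)w^3 + 2w^2 + (8/3)w
L_2(w) = (w + 4)(w + 3)w / [-4] = -(1/4)w^3 - (7/4)w^2 - 3w
L_3(w) = (w + 4)(w + 3)(w + 2) / [24] = (1/24)w^3 + (3/8)w^2 + (13/12)w + 1
f(w) = 138·L_0 + 71·L_1 + 30·L_2 + 2·L_3
  138·L_0(w) = -(69/4)w^3 - (345/4)w^2 - (207/2)w
  71·L_1(w) = (71/3)w^3 + 142w^2 + (568/3)w
  30·L_2(w) = -(15/2)w^3 - (105/2)w^2 - 90w
  2·L_3(w) = (1/12)w^3 + (3/4)w^2 + (13/6)w + 2
Adding term by term: -w^3 + 4w^2 - 2w + 2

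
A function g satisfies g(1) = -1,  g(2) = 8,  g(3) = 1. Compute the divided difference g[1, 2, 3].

-8

g[1,2] = (8 - (-1)) / (2 - 1) = 9
g[2,3] = (1 - 8) / (3 - 2) = -7
g[1,2,3] = (-7 - 9) / (3 - 1) = -8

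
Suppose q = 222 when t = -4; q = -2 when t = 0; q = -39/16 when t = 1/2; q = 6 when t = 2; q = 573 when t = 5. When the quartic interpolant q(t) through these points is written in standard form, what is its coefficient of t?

0

Build the Lagrange basis polynomials:
L_0(t) = t(t - 1/2)(t - 2)(t - 5) / [972] = (1/972)t^4 - (5/648)t^3 + (1/72)t^2 - (5/972)t
L_1(t) = (t + 4)(t - 1/2)(t - 2)(t - 5) / [-20] = -(1/20)t^4 + (7/40)t^3 + (33/40)t^2 - (49/20)t + 1
L_2(t) = (t + 4)t(t - 2)(t - 5) / [243/16] = (16/243)t^4 - (16/81)t^3 - (32/27)t^2 + (640/243)t
L_3(t) = (t + 4)t(t - 1/2)(t - 5) / [-54] = -(1/54)t^4 + (1/36)t^3 + (13/36)t^2 - (5/27)t
L_4(t) = (t + 4)t(t - 1/2)(t - 2) / [1215/2] = (2/1215)t^4 + (1/405)t^3 - (2/135)t^2 + (8/1215)t
q(t) = 222·L_0 + (-2)·L_1 + (-39/16)·L_2 + 6·L_3 + 573·L_4
Only the coefficient of t is needed; take it from each L_i and combine:
222·(-5/972) + (-2)·(-49/20) + (-39/16)·(640/243) + 6·(-5/27) + 573·(8/1215) = 0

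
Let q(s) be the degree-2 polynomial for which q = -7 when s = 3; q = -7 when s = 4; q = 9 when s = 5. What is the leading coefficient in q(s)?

The leading coefficient equals the top divided difference q[3,4,5].
q[3,4] = (-7 - (-7)) / (4 - 3) = 0
q[4,5] = (9 - (-7)) / (5 - 4) = 16
q[3,4,5] = (16 - 0) / (5 - 3) = 8

8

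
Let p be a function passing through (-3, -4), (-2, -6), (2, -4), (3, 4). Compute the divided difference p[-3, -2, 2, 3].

p[-3,-2] = (-6 - (-4)) / (-2 - (-3)) = -2
p[-2,2] = (-4 - (-6)) / (2 - (-2)) = 1/2
p[2,3] = (4 - (-4)) / (3 - 2) = 8
p[-3,-2,2] = (1/2 - (-2)) / (2 - (-3)) = 1/2
p[-2,2,3] = (8 - 1/2) / (3 - (-2)) = 3/2
p[-3,-2,2,3] = (3/2 - 1/2) / (3 - (-3)) = 1/6

1/6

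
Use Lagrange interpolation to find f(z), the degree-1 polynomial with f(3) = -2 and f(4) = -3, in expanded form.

L_0(z) = (z - 4) / [-1] = -z + 4
L_1(z) = (z - 3) / [1] = z - 3
f(z) = (-2)·L_0 + (-3)·L_1
  (-2)·L_0(z) = 2z - 8
  (-3)·L_1(z) = -3z + 9
Adding term by term: -z + 1

f(z) = -z + 1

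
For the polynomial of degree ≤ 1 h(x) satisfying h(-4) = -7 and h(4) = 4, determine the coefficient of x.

Build the Lagrange basis polynomials:
L_0(x) = (x - 4) / [-8] = -(1/8)x + 1/2
L_1(x) = (x + 4) / [8] = (1/8)x + 1/2
h(x) = (-7)·L_0 + 4·L_1
Only the coefficient of x is needed; take it from each L_i and combine:
(-7)·(-1/8) + 4·(1/8) = 11/8

11/8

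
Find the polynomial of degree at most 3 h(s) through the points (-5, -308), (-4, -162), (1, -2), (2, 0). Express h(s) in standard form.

Build the Lagrange basis polynomials:
L_0(s) = (s + 4)(s - 1)(s - 2) / [-42] = -(1/42)s^3 - (1/42)s^2 + (5/21)s - 4/21
L_1(s) = (s + 5)(s - 1)(s - 2) / [30] = (1/30)s^3 + (1/15)s^2 - (13/30)s + 1/3
L_2(s) = (s + 5)(s + 4)(s - 2) / [-30] = -(1/30)s^3 - (7/30)s^2 - (1/15)s + 4/3
L_3(s) = (s + 5)(s + 4)(s - 1) / [42] = (1/42)s^3 + (4/21)s^2 + (11/42)s - 10/21
h(s) = (-308)·L_0 + (-162)·L_1 + (-2)·L_2 + 0·L_3
  (-308)·L_0(s) = (22/3)s^3 + (22/3)s^2 - (220/3)s + 176/3
  (-162)·L_1(s) = -(27/5)s^3 - (54/5)s^2 + (351/5)s - 54
  (-2)·L_2(s) = (1/15)s^3 + (7/15)s^2 + (2/15)s - 8/3
  0·L_3(s) = 0
Adding term by term: 2s^3 - 3s^2 - 3s + 2

h(s) = 2s^3 - 3s^2 - 3s + 2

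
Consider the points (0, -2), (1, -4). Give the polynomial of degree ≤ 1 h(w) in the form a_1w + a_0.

h(w) = -2w - 2

Build the Lagrange basis polynomials:
L_0(w) = (w - 1) / [-1] = -w + 1
L_1(w) = w / [1] = w
h(w) = (-2)·L_0 + (-4)·L_1
  (-2)·L_0(w) = 2w - 2
  (-4)·L_1(w) = -4w
Adding term by term: -2w - 2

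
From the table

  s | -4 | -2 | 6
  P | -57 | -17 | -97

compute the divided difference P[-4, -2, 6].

-3

P[-4,-2] = (-17 - (-57)) / (-2 - (-4)) = 20
P[-2,6] = (-97 - (-17)) / (6 - (-2)) = -10
P[-4,-2,6] = (-10 - 20) / (6 - (-4)) = -3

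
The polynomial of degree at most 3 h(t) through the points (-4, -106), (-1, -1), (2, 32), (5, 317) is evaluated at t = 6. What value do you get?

524

Using Newton's divided-difference form:
h[-4,-1] = (-1 - (-106)) / (-1 - (-4)) = 35
h[-1,2] = (32 - (-1)) / (2 - (-1)) = 11
h[2,5] = (317 - 32) / (5 - 2) = 95
h[-4,-1,2] = (11 - 35) / (2 - (-4)) = -4
h[-1,2,5] = (95 - 11) / (5 - (-1)) = 14
h[-4,-1,2,5] = (14 - (-4)) / (5 - (-4)) = 2
h(6) = -106 + 35·(10) + (-4)·(10)·(7) + 2·(10)·(7)·(4) = 524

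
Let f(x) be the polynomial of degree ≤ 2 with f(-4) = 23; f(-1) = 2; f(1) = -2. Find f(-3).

Evaluate each Lagrange basis at x = -3:
L_0(-3) = (-2)·(-4)/[(-3)·(-5)] = 8/15
L_1(-3) = (1)·(-4)/[(3)·(-2)] = 2/3
L_2(-3) = (1)·(-2)/[(5)·(2)] = -1/5
Sum: 23·(8/15) + 2·(2/3) + (-2)·(-1/5) = 14

14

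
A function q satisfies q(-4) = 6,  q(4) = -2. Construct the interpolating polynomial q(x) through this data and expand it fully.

L_0(x) = (x - 4) / [-8] = -(1/8)x + 1/2
L_1(x) = (x + 4) / [8] = (1/8)x + 1/2
q(x) = 6·L_0 + (-2)·L_1
  6·L_0(x) = -(3/4)x + 3
  (-2)·L_1(x) = -(1/4)x - 1
Adding term by term: -x + 2

q(x) = -x + 2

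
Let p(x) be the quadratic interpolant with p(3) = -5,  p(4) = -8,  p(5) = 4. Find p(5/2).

17/8

L_0(5/2) = (-3/2)·(-5/2)/[(-1)·(-2)] = 15/8
L_1(5/2) = (-1/2)·(-5/2)/[(1)·(-1)] = -5/4
L_2(5/2) = (-1/2)·(-3/2)/[(2)·(1)] = 3/8
Sum: (-5)·(15/8) + (-8)·(-5/4) + 4·(3/8) = 17/8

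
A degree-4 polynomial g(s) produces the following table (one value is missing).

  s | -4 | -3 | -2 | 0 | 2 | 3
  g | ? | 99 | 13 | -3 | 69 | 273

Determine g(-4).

The 5 known values determine g uniquely (degree ≤ 4).
Evaluate each Lagrange basis at s = -4:
L_0(-4) = (-2)·(-4)·(-6)·(-7)/[(-1)·(-3)·(-5)·(-6)] = 56/15
L_1(-4) = (-1)·(-4)·(-6)·(-7)/[(1)·(-2)·(-4)·(-5)] = -21/5
L_2(-4) = (-1)·(-2)·(-6)·(-7)/[(3)·(2)·(-2)·(-3)] = 7/3
L_3(-4) = (-1)·(-2)·(-4)·(-7)/[(5)·(4)·(2)·(-1)] = -7/5
L_4(-4) = (-1)·(-2)·(-4)·(-6)/[(6)·(5)·(3)·(1)] = 8/15
Sum: 99·(56/15) + 13·(-21/5) + (-3)·(7/3) + 69·(-7/5) + 273·(8/15) = 357

357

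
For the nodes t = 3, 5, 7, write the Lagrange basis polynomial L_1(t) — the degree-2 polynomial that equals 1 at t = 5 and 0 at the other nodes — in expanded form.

L_1(t) = -(1/4)t^2 + (5/2)t - 21/4

L_1(t) = (t - 3)(t - 7) / [(2)·(-2)]
       = (t^2 - 10t + 21) / (-4)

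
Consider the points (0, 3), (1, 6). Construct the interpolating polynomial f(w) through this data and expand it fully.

f(w) = 3w + 3

Build the Lagrange basis polynomials:
L_0(w) = (w - 1) / [-1] = -w + 1
L_1(w) = w / [1] = w
f(w) = 3·L_0 + 6·L_1
  3·L_0(w) = -3w + 3
  6·L_1(w) = 6w
Adding term by term: 3w + 3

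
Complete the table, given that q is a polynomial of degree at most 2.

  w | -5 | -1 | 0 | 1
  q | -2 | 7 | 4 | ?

The 3 known values determine q uniquely (degree ≤ 2).
Evaluate each Lagrange basis at w = 1:
L_0(1) = (2)·(1)/[(-4)·(-5)] = 1/10
L_1(1) = (6)·(1)/[(4)·(-1)] = -3/2
L_2(1) = (6)·(2)/[(5)·(1)] = 12/5
Sum: (-2)·(1/10) + 7·(-3/2) + 4·(12/5) = -11/10

-11/10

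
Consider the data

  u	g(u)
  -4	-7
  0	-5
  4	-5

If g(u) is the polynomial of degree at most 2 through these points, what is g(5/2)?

Using Newton's divided-difference form:
g[-4,0] = (-5 - (-7)) / (0 - (-4)) = 1/2
g[0,4] = (-5 - (-5)) / (4 - 0) = 0
g[-4,0,4] = (0 - 1/2) / (4 - (-4)) = -1/16
g(5/2) = -7 + (1/2)·(13/2) + (-1/16)·(13/2)·(5/2) = -305/64

-305/64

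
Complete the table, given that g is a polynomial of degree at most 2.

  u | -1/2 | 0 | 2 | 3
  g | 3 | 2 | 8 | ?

17

The 3 known values determine g uniquely (degree ≤ 2).
Evaluate each Lagrange basis at u = 3:
L_0(3) = (3)·(1)/[(-1/2)·(-5/2)] = 12/5
L_1(3) = (7/2)·(1)/[(1/2)·(-2)] = -7/2
L_2(3) = (7/2)·(3)/[(5/2)·(2)] = 21/10
Sum: 3·(12/5) + 2·(-7/2) + 8·(21/10) = 17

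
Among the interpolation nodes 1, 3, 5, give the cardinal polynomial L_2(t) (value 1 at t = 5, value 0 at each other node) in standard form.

L_2(t) = (t - 1)(t - 3) / [(4)·(2)]
       = (t^2 - 4t + 3) / (8)

L_2(t) = (1/8)t^2 - (1/2)t + 3/8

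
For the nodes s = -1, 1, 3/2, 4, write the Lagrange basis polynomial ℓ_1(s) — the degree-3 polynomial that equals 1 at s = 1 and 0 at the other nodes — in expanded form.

ℓ_1(s) = (1/3)s^3 - (3/2)s^2 + (1/6)s + 2

ℓ_1(s) = (s + 1)(s - 3/2)(s - 4) / [(2)·(-1/2)·(-3)]
       = (s^3 - (9/2)s^2 + (1/2)s + 6) / (3)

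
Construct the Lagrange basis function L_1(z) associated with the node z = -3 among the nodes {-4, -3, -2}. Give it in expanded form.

L_1(z) = (z + 4)(z + 2) / [(1)·(-1)]
       = (z^2 + 6z + 8) / (-1)

L_1(z) = -z^2 - 6z - 8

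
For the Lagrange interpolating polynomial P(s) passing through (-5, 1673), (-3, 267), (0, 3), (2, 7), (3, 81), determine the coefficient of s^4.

Build the Lagrange basis polynomials:
L_0(s) = (s + 3)s(s - 2)(s - 3) / [560] = (1/560)s^4 - (1/280)s^3 - (9/560)s^2 + (9/280)s
L_1(s) = (s + 5)s(s - 2)(s - 3) / [-180] = -(1/180)s^4 + (19/180)s^2 - (1/6)s
L_2(s) = (s + 5)(s + 3)(s - 2)(s - 3) / [90] = (1/90)s^4 + (1/30)s^3 - (19/90)s^2 - (3/10)s + 1
L_3(s) = (s + 5)(s + 3)s(s - 3) / [-70] = -(1/70)s^4 - (1/14)s^3 + (9/70)s^2 + (9/14)s
L_4(s) = (s + 5)(s + 3)s(s - 2) / [144] = (1/144)s^4 + (1/24)s^3 - (1/144)s^2 - (5/24)s
P(s) = 1673·L_0 + 267·L_1 + 3·L_2 + 7·L_3 + 81·L_4
Only the coefficient of s^4 is needed; take it from each L_i and combine:
1673·(1/560) + 267·(-1/180) + 3·(1/90) + 7·(-1/70) + 81·(1/144) = 2

2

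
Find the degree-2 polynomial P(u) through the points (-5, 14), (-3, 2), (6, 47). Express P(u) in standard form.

P(u) = u^2 + 2u - 1

L_0(u) = (u + 3)(u - 6) / [22] = (1/22)u^2 - (3/22)u - 9/11
L_1(u) = (u + 5)(u - 6) / [-18] = -(1/18)u^2 + (1/18)u + 5/3
L_2(u) = (u + 5)(u + 3) / [99] = (1/99)u^2 + (8/99)u + 5/33
P(u) = 14·L_0 + 2·L_1 + 47·L_2
  14·L_0(u) = (7/11)u^2 - (21/11)u - 126/11
  2·L_1(u) = -(1/9)u^2 + (1/9)u + 10/3
  47·L_2(u) = (47/99)u^2 + (376/99)u + 235/33
Adding term by term: u^2 + 2u - 1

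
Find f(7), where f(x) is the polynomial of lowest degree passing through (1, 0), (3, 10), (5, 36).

Evaluate each Lagrange basis at x = 7:
L_0(7) = (4)·(2)/[(-2)·(-4)] = 1
L_1(7) = (6)·(2)/[(2)·(-2)] = -3
L_2(7) = (6)·(4)/[(4)·(2)] = 3
Sum: 0 + 10·(-3) + 36·(3) = 78

78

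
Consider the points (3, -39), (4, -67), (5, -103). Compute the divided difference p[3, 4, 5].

-4

p[3,4] = (-67 - (-39)) / (4 - 3) = -28
p[4,5] = (-103 - (-67)) / (5 - 4) = -36
p[3,4,5] = (-36 - (-28)) / (5 - 3) = -4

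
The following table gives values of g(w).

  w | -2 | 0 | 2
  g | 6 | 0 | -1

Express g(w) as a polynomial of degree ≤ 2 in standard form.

g(w) = (5/8)w^2 - (7/4)w

Newton's divided differences:
g[-2,0] = (0 - 6) / (0 - (-2)) = -3
g[0,2] = (-1 - 0) / (2 - 0) = -1/2
g[-2,0,2] = (-1/2 - (-3)) / (2 - (-2)) = 5/8
g(w) = 6 + (-3)·(w + 2) + (5/8)·(w + 2)w
Expanding: g(w) = (5/8)w^2 - (7/4)w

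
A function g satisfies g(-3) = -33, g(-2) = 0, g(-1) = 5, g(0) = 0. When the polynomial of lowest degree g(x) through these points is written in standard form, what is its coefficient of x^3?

3

The leading coefficient equals the top divided difference g[-3,-2,-1,0].
g[-3,-2] = (0 - (-33)) / (-2 - (-3)) = 33
g[-2,-1] = (5 - 0) / (-1 - (-2)) = 5
g[-1,0] = (0 - 5) / (0 - (-1)) = -5
g[-3,-2,-1] = (5 - 33) / (-1 - (-3)) = -14
g[-2,-1,0] = (-5 - 5) / (0 - (-2)) = -5
g[-3,-2,-1,0] = (-5 - (-14)) / (0 - (-3)) = 3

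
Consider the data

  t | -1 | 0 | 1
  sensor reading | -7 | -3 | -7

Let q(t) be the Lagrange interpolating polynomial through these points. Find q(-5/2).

Evaluate each Lagrange basis at t = -5/2:
L_0(-5/2) = (-5/2)·(-7/2)/[(-1)·(-2)] = 35/8
L_1(-5/2) = (-3/2)·(-7/2)/[(1)·(-1)] = -21/4
L_2(-5/2) = (-3/2)·(-5/2)/[(2)·(1)] = 15/8
Sum: (-7)·(35/8) + (-3)·(-21/4) + (-7)·(15/8) = -28

-28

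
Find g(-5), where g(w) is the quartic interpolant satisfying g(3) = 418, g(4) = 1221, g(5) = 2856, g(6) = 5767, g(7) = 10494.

2346

Evaluate each Lagrange basis at w = -5:
L_0(-5) = (-9)·(-10)·(-11)·(-12)/[(-1)·(-2)·(-3)·(-4)] = 495
L_1(-5) = (-8)·(-10)·(-11)·(-12)/[(1)·(-1)·(-2)·(-3)] = -1760
L_2(-5) = (-8)·(-9)·(-11)·(-12)/[(2)·(1)·(-1)·(-2)] = 2376
L_3(-5) = (-8)·(-9)·(-10)·(-12)/[(3)·(2)·(1)·(-1)] = -1440
L_4(-5) = (-8)·(-9)·(-10)·(-11)/[(4)·(3)·(2)·(1)] = 330
Sum: 418·(495) + 1221·(-1760) + 2856·(2376) + 5767·(-1440) + 10494·(330) = 2346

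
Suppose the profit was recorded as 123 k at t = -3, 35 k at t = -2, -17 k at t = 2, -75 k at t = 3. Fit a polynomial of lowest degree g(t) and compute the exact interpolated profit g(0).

-3

Using Newton's divided-difference form:
g[-3,-2] = (35 - 123) / (-2 - (-3)) = -88
g[-2,2] = (-17 - 35) / (2 - (-2)) = -13
g[2,3] = (-75 - (-17)) / (3 - 2) = -58
g[-3,-2,2] = (-13 - (-88)) / (2 - (-3)) = 15
g[-2,2,3] = (-58 - (-13)) / (3 - (-2)) = -9
g[-3,-2,2,3] = (-9 - 15) / (3 - (-3)) = -4
g(0) = 123 + (-88)·(3) + 15·(3)·(2) + (-4)·(3)·(2)·(-2) = -3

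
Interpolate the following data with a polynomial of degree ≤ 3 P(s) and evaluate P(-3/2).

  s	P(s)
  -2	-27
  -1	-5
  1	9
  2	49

-49/4

L_0(-3/2) = (-1/2)·(-5/2)·(-7/2)/[(-1)·(-3)·(-4)] = 35/96
L_1(-3/2) = (1/2)·(-5/2)·(-7/2)/[(1)·(-2)·(-3)] = 35/48
L_2(-3/2) = (1/2)·(-1/2)·(-7/2)/[(3)·(2)·(-1)] = -7/48
L_3(-3/2) = (1/2)·(-1/2)·(-5/2)/[(4)·(3)·(1)] = 5/96
Sum: (-27)·(35/96) + (-5)·(35/48) + 9·(-7/48) + 49·(5/96) = -49/4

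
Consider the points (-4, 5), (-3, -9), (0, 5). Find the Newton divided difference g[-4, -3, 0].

g[-4,-3] = (-9 - 5) / (-3 - (-4)) = -14
g[-3,0] = (5 - (-9)) / (0 - (-3)) = 14/3
g[-4,-3,0] = (14/3 - (-14)) / (0 - (-4)) = 14/3

14/3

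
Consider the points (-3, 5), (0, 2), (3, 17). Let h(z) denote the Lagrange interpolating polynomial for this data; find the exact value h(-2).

2

L_0(-2) = (-2)·(-5)/[(-3)·(-6)] = 5/9
L_1(-2) = (1)·(-5)/[(3)·(-3)] = 5/9
L_2(-2) = (1)·(-2)/[(6)·(3)] = -1/9
Sum: 5·(5/9) + 2·(5/9) + 17·(-1/9) = 2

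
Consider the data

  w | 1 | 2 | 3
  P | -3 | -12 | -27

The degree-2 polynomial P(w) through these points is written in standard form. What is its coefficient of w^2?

-3

The leading coefficient equals the top divided difference P[1,2,3].
P[1,2] = (-12 - (-3)) / (2 - 1) = -9
P[2,3] = (-27 - (-12)) / (3 - 2) = -15
P[1,2,3] = (-15 - (-9)) / (3 - 1) = -3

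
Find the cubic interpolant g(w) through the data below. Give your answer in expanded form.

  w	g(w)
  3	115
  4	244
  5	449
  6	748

Build the Lagrange basis polynomials:
L_0(w) = (w - 4)(w - 5)(w - 6) / [-6] = -(1/6)w^3 + (5/2)w^2 - (37/3)w + 20
L_1(w) = (w - 3)(w - 5)(w - 6) / [2] = (1/2)w^3 - 7w^2 + (63/2)w - 45
L_2(w) = (w - 3)(w - 4)(w - 6) / [-2] = -(1/2)w^3 + (13/2)w^2 - 27w + 36
L_3(w) = (w - 3)(w - 4)(w - 5) / [6] = (1/6)w^3 - 2w^2 + (47/6)w - 10
g(w) = 115·L_0 + 244·L_1 + 449·L_2 + 748·L_3
  115·L_0(w) = -(115/6)w^3 + (575/2)w^2 - (4255/3)w + 2300
  244·L_1(w) = 122w^3 - 1708w^2 + 7686w - 10980
  449·L_2(w) = -(449/2)w^3 + (5837/2)w^2 - 12123w + 16164
  748·L_3(w) = (374/3)w^3 - 1496w^2 + (17578/3)w - 7480
Adding term by term: 3w^3 + 2w^2 + 4w + 4

g(w) = 3w^3 + 2w^2 + 4w + 4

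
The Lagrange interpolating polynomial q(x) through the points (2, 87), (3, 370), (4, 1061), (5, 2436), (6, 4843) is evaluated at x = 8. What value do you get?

L_0(8) = (5)·(4)·(3)·(2)/[(-1)·(-2)·(-3)·(-4)] = 5
L_1(8) = (6)·(4)·(3)·(2)/[(1)·(-1)·(-2)·(-3)] = -24
L_2(8) = (6)·(5)·(3)·(2)/[(2)·(1)·(-1)·(-2)] = 45
L_3(8) = (6)·(5)·(4)·(2)/[(3)·(2)·(1)·(-1)] = -40
L_4(8) = (6)·(5)·(4)·(3)/[(4)·(3)·(2)·(1)] = 15
Sum: 87·(5) + 370·(-24) + 1061·(45) + 2436·(-40) + 4843·(15) = 14505

14505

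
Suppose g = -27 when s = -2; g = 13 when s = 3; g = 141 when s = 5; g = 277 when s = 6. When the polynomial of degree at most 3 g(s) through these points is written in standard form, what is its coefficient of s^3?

The leading coefficient equals the top divided difference g[-2,3,5,6].
g[-2,3] = (13 - (-27)) / (3 - (-2)) = 8
g[3,5] = (141 - 13) / (5 - 3) = 64
g[5,6] = (277 - 141) / (6 - 5) = 136
g[-2,3,5] = (64 - 8) / (5 - (-2)) = 8
g[3,5,6] = (136 - 64) / (6 - 3) = 24
g[-2,3,5,6] = (24 - 8) / (6 - (-2)) = 2

2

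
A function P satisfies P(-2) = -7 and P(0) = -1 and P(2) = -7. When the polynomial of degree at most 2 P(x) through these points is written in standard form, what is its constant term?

-1

Build the Lagrange basis polynomials:
L_0(x) = x(x - 2) / [8] = (1/8)x^2 - (1/4)x
L_1(x) = (x + 2)(x - 2) / [-4] = -(1/4)x^2 + 1
L_2(x) = (x + 2)x / [8] = (1/8)x^2 + (1/4)x
P(x) = (-7)·L_0 + (-1)·L_1 + (-7)·L_2
Only the constant term is needed; take it from each L_i and combine:
(-7)·(0) + (-1)·(1) + (-7)·(0) = -1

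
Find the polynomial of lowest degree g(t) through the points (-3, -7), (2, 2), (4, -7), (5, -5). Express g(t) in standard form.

g(t) = (23/60)t^3 - (41/20)t^2 - (44/15)t + 13

Newton's divided differences:
g[-3,2] = (2 - (-7)) / (2 - (-3)) = 9/5
g[2,4] = (-7 - 2) / (4 - 2) = -9/2
g[4,5] = (-5 - (-7)) / (5 - 4) = 2
g[-3,2,4] = (-9/2 - 9/5) / (4 - (-3)) = -9/10
g[2,4,5] = (2 - (-9/2)) / (5 - 2) = 13/6
g[-3,2,4,5] = (13/6 - (-9/10)) / (5 - (-3)) = 23/60
g(t) = -7 + (9/5)·(t + 3) + (-9/10)·(t + 3)(t - 2) + (23/60)·(t + 3)(t - 2)(t - 4)
Expanding: g(t) = (23/60)t^3 - (41/20)t^2 - (44/15)t + 13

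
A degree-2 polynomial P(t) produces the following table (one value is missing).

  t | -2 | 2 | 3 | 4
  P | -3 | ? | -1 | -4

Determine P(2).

The 3 known values determine P uniquely (degree ≤ 2).
Evaluate each Lagrange basis at t = 2:
L_0(2) = (-1)·(-2)/[(-5)·(-6)] = 1/15
L_1(2) = (4)·(-2)/[(5)·(-1)] = 8/5
L_2(2) = (4)·(-1)/[(6)·(1)] = -2/3
Sum: (-3)·(1/15) + (-1)·(8/5) + (-4)·(-2/3) = 13/15

13/15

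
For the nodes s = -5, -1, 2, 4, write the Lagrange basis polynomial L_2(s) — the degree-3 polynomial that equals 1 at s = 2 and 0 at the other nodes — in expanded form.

L_2(s) = (s + 5)(s + 1)(s - 4) / [(7)·(3)·(-2)]
       = (s^3 + 2s^2 - 19s - 20) / (-42)

L_2(s) = -(1/42)s^3 - (1/21)s^2 + (19/42)s + 10/21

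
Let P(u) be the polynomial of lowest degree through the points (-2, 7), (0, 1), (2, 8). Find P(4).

Using Newton's divided-difference form:
P[-2,0] = (1 - 7) / (0 - (-2)) = -3
P[0,2] = (8 - 1) / (2 - 0) = 7/2
P[-2,0,2] = (7/2 - (-3)) / (2 - (-2)) = 13/8
P(4) = 7 + (-3)·(6) + (13/8)·(6)·(4) = 28

28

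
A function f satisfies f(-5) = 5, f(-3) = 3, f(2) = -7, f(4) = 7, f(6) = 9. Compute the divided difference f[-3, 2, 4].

f[-3,2] = (-7 - 3) / (2 - (-3)) = -2
f[2,4] = (7 - (-7)) / (4 - 2) = 7
f[-3,2,4] = (7 - (-2)) / (4 - (-3)) = 9/7

9/7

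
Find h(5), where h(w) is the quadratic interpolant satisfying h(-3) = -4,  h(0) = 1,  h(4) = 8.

206/21

Evaluate each Lagrange basis at w = 5:
L_0(5) = (5)·(1)/[(-3)·(-7)] = 5/21
L_1(5) = (8)·(1)/[(3)·(-4)] = -2/3
L_2(5) = (8)·(5)/[(7)·(4)] = 10/7
Sum: (-4)·(5/21) + 1·(-2/3) + 8·(10/7) = 206/21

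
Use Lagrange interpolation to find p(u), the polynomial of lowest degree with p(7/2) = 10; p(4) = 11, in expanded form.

Build the Lagrange basis polynomials:
L_0(u) = (u - 4) / [-1/2] = -2u + 8
L_1(u) = (u - 7/2) / [1/2] = 2u - 7
p(u) = 10·L_0 + 11·L_1
  10·L_0(u) = -20u + 80
  11·L_1(u) = 22u - 77
Adding term by term: 2u + 3

p(u) = 2u + 3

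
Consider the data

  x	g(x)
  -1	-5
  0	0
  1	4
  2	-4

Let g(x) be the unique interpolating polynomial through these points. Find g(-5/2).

Evaluate each Lagrange basis at x = -5/2:
L_0(-5/2) = (-5/2)·(-7/2)·(-9/2)/[(-1)·(-2)·(-3)] = 105/16
L_1(-5/2) = (-3/2)·(-7/2)·(-9/2)/[(1)·(-1)·(-2)] = -189/16
L_2(-5/2) = (-3/2)·(-5/2)·(-9/2)/[(2)·(1)·(-1)] = 135/16
L_3(-5/2) = (-3/2)·(-5/2)·(-7/2)/[(3)·(2)·(1)] = -35/16
Sum: (-5)·(105/16) + 0 + 4·(135/16) + (-4)·(-35/16) = 155/16

155/16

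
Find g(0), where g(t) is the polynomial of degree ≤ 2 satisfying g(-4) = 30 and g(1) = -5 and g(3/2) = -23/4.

-2

Evaluate each Lagrange basis at t = 0:
L_0(0) = (-1)·(-3/2)/[(-5)·(-11/2)] = 3/55
L_1(0) = (4)·(-3/2)/[(5)·(-1/2)] = 12/5
L_2(0) = (4)·(-1)/[(11/2)·(1/2)] = -16/11
Sum: 30·(3/55) + (-5)·(12/5) + (-23/4)·(-16/11) = -2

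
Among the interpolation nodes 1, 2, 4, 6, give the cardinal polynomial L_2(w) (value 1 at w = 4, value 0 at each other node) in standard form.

L_2(w) = (w - 1)(w - 2)(w - 6) / [(3)·(2)·(-2)]
       = (w^3 - 9w^2 + 20w - 12) / (-12)

L_2(w) = -(1/12)w^3 + (3/4)w^2 - (5/3)w + 1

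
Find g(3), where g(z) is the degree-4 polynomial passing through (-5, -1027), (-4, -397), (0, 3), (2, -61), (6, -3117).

Evaluate each Lagrange basis at z = 3:
L_0(3) = (7)·(3)·(1)·(-3)/[(-1)·(-5)·(-7)·(-11)] = -9/55
L_1(3) = (8)·(3)·(1)·(-3)/[(1)·(-4)·(-6)·(-10)] = 3/10
L_2(3) = (8)·(7)·(1)·(-3)/[(5)·(4)·(-2)·(-6)] = -7/10
L_3(3) = (8)·(7)·(3)·(-3)/[(7)·(6)·(2)·(-4)] = 3/2
L_4(3) = (8)·(7)·(3)·(1)/[(11)·(10)·(6)·(4)] = 7/110
Sum: (-1027)·(-9/55) + (-397)·(3/10) + 3·(-7/10) + (-61)·(3/2) + (-3117)·(7/110) = -243

-243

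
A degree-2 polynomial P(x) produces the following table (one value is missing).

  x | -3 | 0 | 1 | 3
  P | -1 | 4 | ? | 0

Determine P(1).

The 3 known values determine P uniquely (degree ≤ 2).
Evaluate each Lagrange basis at x = 1:
L_0(1) = (1)·(-2)/[(-3)·(-6)] = -1/9
L_1(1) = (4)·(-2)/[(3)·(-3)] = 8/9
L_2(1) = (4)·(1)/[(6)·(3)] = 2/9
Sum: (-1)·(-1/9) + 4·(8/9) + 0 = 11/3

11/3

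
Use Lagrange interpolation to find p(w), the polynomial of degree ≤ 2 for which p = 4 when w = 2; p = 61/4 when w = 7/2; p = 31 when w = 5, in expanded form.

p(w) = w^2 + 2w - 4

Build the Lagrange basis polynomials:
L_0(w) = (w - 7/2)(w - 5) / [9/2] = (2/9)w^2 - (17/9)w + 35/9
L_1(w) = (w - 2)(w - 5) / [-9/4] = -(4/9)w^2 + (28/9)w - 40/9
L_2(w) = (w - 2)(w - 7/2) / [9/2] = (2/9)w^2 - (11/9)w + 14/9
p(w) = 4·L_0 + (61/4)·L_1 + 31·L_2
  4·L_0(w) = (8/9)w^2 - (68/9)w + 140/9
  (61/4)·L_1(w) = -(61/9)w^2 + (427/9)w - 610/9
  31·L_2(w) = (62/9)w^2 - (341/9)w + 434/9
Adding term by term: w^2 + 2w - 4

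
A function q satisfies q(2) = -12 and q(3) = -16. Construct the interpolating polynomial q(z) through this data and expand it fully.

Build the Lagrange basis polynomials:
L_0(z) = (z - 3) / [-1] = -z + 3
L_1(z) = (z - 2) / [1] = z - 2
q(z) = (-12)·L_0 + (-16)·L_1
  (-12)·L_0(z) = 12z - 36
  (-16)·L_1(z) = -16z + 32
Adding term by term: -4z - 4

q(z) = -4z - 4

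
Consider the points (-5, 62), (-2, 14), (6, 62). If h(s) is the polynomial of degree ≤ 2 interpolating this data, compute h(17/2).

259/2

L_0(17/2) = (21/2)·(5/2)/[(-3)·(-11)] = 35/44
L_1(17/2) = (27/2)·(5/2)/[(3)·(-8)] = -45/32
L_2(17/2) = (27/2)·(21/2)/[(11)·(8)] = 567/352
Sum: 62·(35/44) + 14·(-45/32) + 62·(567/352) = 259/2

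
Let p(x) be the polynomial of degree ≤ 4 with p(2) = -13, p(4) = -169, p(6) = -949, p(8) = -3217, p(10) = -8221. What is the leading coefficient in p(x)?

-1

The leading coefficient equals the top divided difference p[2,4,6,8,10].
p[2,4] = (-169 - (-13)) / (4 - 2) = -78
p[4,6] = (-949 - (-169)) / (6 - 4) = -390
p[6,8] = (-3217 - (-949)) / (8 - 6) = -1134
p[8,10] = (-8221 - (-3217)) / (10 - 8) = -2502
p[2,4,6] = (-390 - (-78)) / (6 - 2) = -78
p[4,6,8] = (-1134 - (-390)) / (8 - 4) = -186
p[6,8,10] = (-2502 - (-1134)) / (10 - 6) = -342
p[2,4,6,8] = (-186 - (-78)) / (8 - 2) = -18
p[4,6,8,10] = (-342 - (-186)) / (10 - 4) = -26
p[2,4,6,8,10] = (-26 - (-18)) / (10 - 2) = -1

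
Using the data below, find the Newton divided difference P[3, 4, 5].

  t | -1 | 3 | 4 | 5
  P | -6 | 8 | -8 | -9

P[3,4] = (-8 - 8) / (4 - 3) = -16
P[4,5] = (-9 - (-8)) / (5 - 4) = -1
P[3,4,5] = (-1 - (-16)) / (5 - 3) = 15/2

15/2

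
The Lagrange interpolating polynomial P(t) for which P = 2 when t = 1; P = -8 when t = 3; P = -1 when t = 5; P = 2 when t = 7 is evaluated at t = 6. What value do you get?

37/16

Evaluate each Lagrange basis at t = 6:
L_0(6) = (3)·(1)·(-1)/[(-2)·(-4)·(-6)] = 1/16
L_1(6) = (5)·(1)·(-1)/[(2)·(-2)·(-4)] = -5/16
L_2(6) = (5)·(3)·(-1)/[(4)·(2)·(-2)] = 15/16
L_3(6) = (5)·(3)·(1)/[(6)·(4)·(2)] = 5/16
Sum: 2·(1/16) + (-8)·(-5/16) + (-1)·(15/16) + 2·(5/16) = 37/16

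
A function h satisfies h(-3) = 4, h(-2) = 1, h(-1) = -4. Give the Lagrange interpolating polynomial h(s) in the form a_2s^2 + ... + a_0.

h(s) = -s^2 - 8s - 11

Build the Lagrange basis polynomials:
L_0(s) = (s + 2)(s + 1) / [2] = (1/2)s^2 + (3/2)s + 1
L_1(s) = (s + 3)(s + 1) / [-1] = -s^2 - 4s - 3
L_2(s) = (s + 3)(s + 2) / [2] = (1/2)s^2 + (5/2)s + 3
h(s) = 4·L_0 + 1·L_1 + (-4)·L_2
  4·L_0(s) = 2s^2 + 6s + 4
  1·L_1(s) = -s^2 - 4s - 3
  (-4)·L_2(s) = -2s^2 - 10s - 12
Adding term by term: -s^2 - 8s - 11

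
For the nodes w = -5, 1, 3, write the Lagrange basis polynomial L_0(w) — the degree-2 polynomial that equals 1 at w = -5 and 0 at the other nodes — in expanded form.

L_0(w) = (w - 1)(w - 3) / [(-6)·(-8)]
       = (w^2 - 4w + 3) / (48)

L_0(w) = (1/48)w^2 - (1/12)w + 1/16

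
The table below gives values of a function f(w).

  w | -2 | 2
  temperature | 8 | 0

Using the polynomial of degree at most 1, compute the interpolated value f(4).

-4

Evaluate each Lagrange basis at w = 4:
L_0(4) = (2)/[(-4)] = -1/2
L_1(4) = (6)/[(4)] = 3/2
Sum: 8·(-1/2) + 0 = -4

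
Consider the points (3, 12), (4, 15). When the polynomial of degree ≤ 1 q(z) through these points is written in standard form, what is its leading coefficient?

3

The leading coefficient equals the top divided difference q[3,4].
q[3,4] = (15 - 12) / (4 - 3) = 3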